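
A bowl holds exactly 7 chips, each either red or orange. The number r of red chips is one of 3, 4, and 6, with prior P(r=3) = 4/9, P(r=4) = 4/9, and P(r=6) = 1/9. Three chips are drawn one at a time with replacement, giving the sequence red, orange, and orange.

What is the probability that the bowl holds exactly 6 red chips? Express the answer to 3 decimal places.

Under each hypothesis, the probability of the observed sequence is: P(data | r = 3) = (3/7)(4/7)(4/7) = 0.13994; P(data | r = 4) = (4/7)(3/7)(3/7) = 0.10496; P(data | r = 6) = (6/7)(1/7)(1/7) = 0.017493.
The prior-weighted likelihoods are 4/9 · 0.13994 = 0.062196, 4/9 · 0.10496 = 0.046647, 1/9 · 0.017493 = 0.0019436; with total 0.11079.
Therefore the posterior P(r = 6 | data) = (0.0019436) / (0.11079) = 0.017544.

0.018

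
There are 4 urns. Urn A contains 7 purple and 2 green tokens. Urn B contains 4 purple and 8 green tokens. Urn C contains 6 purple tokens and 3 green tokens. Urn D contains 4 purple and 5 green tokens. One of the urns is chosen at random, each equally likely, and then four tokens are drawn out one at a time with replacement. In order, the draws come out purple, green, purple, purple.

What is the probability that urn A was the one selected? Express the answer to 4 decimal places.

The likelihood of the observed sequence under each hypothesis: P(data | urn A) = (7/9)(2/9)(7/9)(7/9) = 0.10456; P(data | urn B) = (4/12)(8/12)(4/12)(4/12) = 0.024691; P(data | urn C) = (6/9)(3/9)(6/9)(6/9) = 0.098765; P(data | urn D) = (4/9)(5/9)(4/9)(4/9) = 0.048773.
The prior-weighted likelihoods are 1/4 · 0.10456 = 0.026139, 1/4 · 0.024691 = 0.0061728, 1/4 · 0.098765 = 0.024691, 1/4 · 0.048773 = 0.012193; summing to 0.069197.
Therefore the posterior P(urn A | data) = (0.026139) / (0.069197) = 0.37775.

0.3778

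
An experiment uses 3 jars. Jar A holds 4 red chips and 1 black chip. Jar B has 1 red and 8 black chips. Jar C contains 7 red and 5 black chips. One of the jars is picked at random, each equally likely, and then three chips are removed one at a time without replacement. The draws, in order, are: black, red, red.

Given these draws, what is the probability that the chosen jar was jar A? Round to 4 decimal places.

0.5570

Under each hypothesis, the probability of the observed sequence is: P(data | jar A) = (1/5)(4/4)(3/3) = 1/5; P(data | jar B) = (8/9)(1/8)(0/7) = 0; P(data | jar C) = (5/12)(7/11)(6/10) = 7/44.
Multiplying each by its prior: 1/3 · 1/5 = 1/15, 1/3 · 0 = 0, 1/3 · 7/44 = 7/132; these sum to 79/660.
By Bayes' rule, P(jar A | data) = (1/15) / (79/660) = 44/79.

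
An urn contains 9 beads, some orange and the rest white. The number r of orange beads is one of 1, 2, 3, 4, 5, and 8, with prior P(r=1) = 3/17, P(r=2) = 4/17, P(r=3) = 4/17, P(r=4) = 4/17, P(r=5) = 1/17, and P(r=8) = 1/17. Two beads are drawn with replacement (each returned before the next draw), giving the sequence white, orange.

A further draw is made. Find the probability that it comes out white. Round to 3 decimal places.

0.643

Compute the likelihood of the observed sequence for each case: P(data | r = 1) = (8/9)(1/9) = 0.098765; P(data | r = 2) = (7/9)(2/9) = 0.17284; P(data | r = 3) = (6/9)(3/9) = 0.22222; P(data | r = 4) = (5/9)(4/9) = 0.24691; P(data | r = 5) = (4/9)(5/9) = 0.24691; P(data | r = 8) = (1/9)(8/9) = 0.098765.
Multiplying each by its prior: 3/17 · 0.098765 = 0.017429, 4/17 · 0.17284 = 0.040668, 4/17 · 0.22222 = 0.052288, 4/17 · 0.24691 = 0.058097, 1/17 · 0.24691 = 0.014524, 1/17 · 0.098765 = 0.0058097; these sum to 0.18882.
The posterior is then P(r = 1 | data) = 0.092308, P(r = 2 | data) = 0.21538, P(r = 3 | data) = 0.27692, P(r = 4 | data) = 0.30769, P(r = 5 | data) = 0.076923, P(r = 8 | data) = 0.030769.
Averaging over the posterior, P(white next | data) = (8/9)(0.092308) + (7/9)(0.21538) + (2/3)(0.27692) + (5/9)(0.30769) + (4/9)(0.076923) + (1/9)(0.030769) = 0.64274.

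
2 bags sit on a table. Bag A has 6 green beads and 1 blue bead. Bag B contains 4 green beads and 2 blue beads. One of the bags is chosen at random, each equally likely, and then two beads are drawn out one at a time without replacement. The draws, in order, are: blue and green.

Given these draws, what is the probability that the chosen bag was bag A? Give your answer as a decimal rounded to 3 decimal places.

0.349

Under each hypothesis, the probability of the observed sequence is: P(data | bag A) = (1/7)(6/6) = 1/7; P(data | bag B) = (2/6)(4/5) = 4/15.
The prior-weighted likelihoods are 1/2 · 1/7 = 1/14, 1/2 · 4/15 = 2/15; these sum to 43/210.
So P(bag A | data) = (1/14) / (43/210) = 15/43.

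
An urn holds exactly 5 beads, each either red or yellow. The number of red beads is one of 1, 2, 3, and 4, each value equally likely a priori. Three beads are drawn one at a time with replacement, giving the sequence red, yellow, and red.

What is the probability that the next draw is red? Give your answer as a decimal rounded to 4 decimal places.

0.5840

The likelihood of the observed sequence under each hypothesis: P(data | r = 1) = (1/5)(4/5)(1/5) = 4/125; P(data | r = 2) = (2/5)(3/5)(2/5) = 12/125; P(data | r = 3) = (3/5)(2/5)(3/5) = 18/125; P(data | r = 4) = (4/5)(1/5)(4/5) = 16/125.
Weighting by the prior gives 1/4 · 4/125 = 1/125, 1/4 · 12/125 = 3/125, 1/4 · 18/125 = 9/250, 1/4 · 16/125 = 4/125; with total 1/10.
The posterior is then P(r = 1 | data) = 2/25, P(r = 2 | data) = 6/25, P(r = 3 | data) = 9/25, P(r = 4 | data) = 8/25.
Averaging over the posterior, P(red next | data) = (1/5)(2/25) + (2/5)(6/25) + (3/5)(9/25) + (4/5)(8/25) = 73/125.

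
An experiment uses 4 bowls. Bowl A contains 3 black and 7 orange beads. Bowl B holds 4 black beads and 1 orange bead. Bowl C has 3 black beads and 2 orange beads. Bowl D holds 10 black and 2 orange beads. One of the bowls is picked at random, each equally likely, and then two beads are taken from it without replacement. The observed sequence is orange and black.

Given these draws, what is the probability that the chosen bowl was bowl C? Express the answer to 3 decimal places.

0.339

The likelihood of the observed sequence under each hypothesis: P(data | bowl A) = (7/10)(3/9) = 7/30; P(data | bowl B) = (1/5)(4/4) = 1/5; P(data | bowl C) = (2/5)(3/4) = 3/10; P(data | bowl D) = (2/12)(10/11) = 5/33.
The prior-weighted likelihoods are 1/4 · 7/30 = 7/120, 1/4 · 1/5 = 1/20, 1/4 · 3/10 = 3/40, 1/4 · 5/33 = 5/132; with total 73/330.
Hence P(bowl C | data) = (3/40) / (73/330) = 99/292.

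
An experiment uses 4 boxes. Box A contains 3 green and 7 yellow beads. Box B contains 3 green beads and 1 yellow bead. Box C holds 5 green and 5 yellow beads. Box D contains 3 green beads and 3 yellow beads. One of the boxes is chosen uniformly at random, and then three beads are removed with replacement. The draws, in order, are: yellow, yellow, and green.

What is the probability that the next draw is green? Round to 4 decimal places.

0.4602

For each hypothesis, P(data | H) works out to: P(data | box A) = (7/10)(7/10)(3/10) = 0.147; P(data | box B) = (1/4)(1/4)(3/4) = 0.046875; P(data | box C) = (5/10)(5/10)(5/10) = 0.125; P(data | box D) = (3/6)(3/6)(3/6) = 0.125.
Weighting by the prior gives 1/4 · 0.147 = 0.03675, 1/4 · 0.046875 = 0.011719, 1/4 · 0.125 = 0.03125, 1/4 · 0.125 = 0.03125; these sum to 0.11097.
Dividing through by the total gives posterior P(box A | data) = 0.33117, P(box B | data) = 0.1056, P(box C | data) = 0.28161, P(box D | data) = 0.28161.
Averaging over the posterior, P(green next | data) = (3/10)(0.33117) + (3/4)(0.1056) + (1/2)(0.28161) + (1/2)(0.28161) = 0.46017.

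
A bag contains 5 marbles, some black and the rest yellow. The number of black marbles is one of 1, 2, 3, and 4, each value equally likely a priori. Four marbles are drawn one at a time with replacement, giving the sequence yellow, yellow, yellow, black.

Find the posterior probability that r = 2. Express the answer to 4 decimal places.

0.3699

Under each hypothesis, the probability of the observed sequence is: P(data | r = 1) = (4/5)(4/5)(4/5)(1/5) = 0.1024; P(data | r = 2) = (3/5)(3/5)(3/5)(2/5) = 0.0864; P(data | r = 3) = (2/5)(2/5)(2/5)(3/5) = 0.0384; P(data | r = 4) = (1/5)(1/5)(1/5)(4/5) = 0.0064.
Weighting by the prior gives 1/4 · 0.1024 = 0.0256, 1/4 · 0.0864 = 0.0216, 1/4 · 0.0384 = 0.0096, 1/4 · 0.0064 = 0.0016; with total 0.0584.
So P(r = 2 | data) = (0.0216) / (0.0584) = 0.36986.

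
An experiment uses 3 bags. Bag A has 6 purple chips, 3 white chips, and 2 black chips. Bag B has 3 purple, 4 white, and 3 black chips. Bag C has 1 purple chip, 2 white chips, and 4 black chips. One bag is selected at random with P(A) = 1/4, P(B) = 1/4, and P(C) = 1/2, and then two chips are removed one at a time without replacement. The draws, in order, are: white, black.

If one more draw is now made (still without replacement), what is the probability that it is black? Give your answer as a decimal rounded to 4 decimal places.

Compute the likelihood of the observed sequence for each case: P(data | bag A) = (3/11)(2/10) = 0.054545; P(data | bag B) = (4/10)(3/9) = 0.13333; P(data | bag C) = (2/7)(4/6) = 0.19048.
The prior-weighted likelihoods are 1/4 · 0.054545 = 0.013636, 1/4 · 0.13333 = 0.033333, 1/2 · 0.19048 = 0.095238; these sum to 0.14221.
Normalising, the posterior is P(bag A | data) = 0.09589, P(bag B | data) = 0.2344, P(bag C | data) = 0.66971.
The predictive probability is P(black next | data) = (1/9)(0.09589) + (1/4)(0.2344) + (3/5)(0.66971) = 0.47108.

0.4711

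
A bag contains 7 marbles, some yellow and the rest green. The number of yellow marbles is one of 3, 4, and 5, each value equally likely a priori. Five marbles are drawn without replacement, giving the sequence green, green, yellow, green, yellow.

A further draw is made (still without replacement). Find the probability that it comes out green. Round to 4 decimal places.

Under each hypothesis, the probability of the observed sequence is: P(data | r = 3) = (4/7)(3/6)(3/5)(2/4)(2/3) = 2/35; P(data | r = 4) = (3/7)(2/6)(4/5)(1/4)(3/3) = 1/35; P(data | r = 5) = (2/7)(1/6)(5/5)(0/4) = 0.
Weighting by the prior gives 1/3 · 2/35 = 2/105, 1/3 · 1/35 = 1/105, 1/3 · 0 = 0; summing to 1/35.
Normalising, the posterior is P(r = 3 | data) = 2/3, P(r = 4 | data) = 1/3, P(r = 5 | data) = 0.
The predictive probability is P(green next | data) = (1/2)(2/3) + (0)(1/3) = 1/3.

0.3333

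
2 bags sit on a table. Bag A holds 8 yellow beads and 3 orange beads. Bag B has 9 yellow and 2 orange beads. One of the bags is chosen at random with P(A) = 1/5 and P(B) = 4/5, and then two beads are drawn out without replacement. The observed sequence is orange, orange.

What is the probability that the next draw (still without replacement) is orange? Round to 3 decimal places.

For each hypothesis, P(data | H) works out to: P(data | bag A) = (3/11)(2/10) = 3/55; P(data | bag B) = (2/11)(1/10) = 1/55.
Weighting by the prior gives 1/5 · 3/55 = 3/275, 4/5 · 1/55 = 4/275; with total 7/275.
Normalising, the posterior is P(bag A | data) = 3/7, P(bag B | data) = 4/7.
So P(orange next | data) = Σ P(orange next | H) P(H | data) = (1/9)(3/7) + (0)(4/7) = 1/21.

0.048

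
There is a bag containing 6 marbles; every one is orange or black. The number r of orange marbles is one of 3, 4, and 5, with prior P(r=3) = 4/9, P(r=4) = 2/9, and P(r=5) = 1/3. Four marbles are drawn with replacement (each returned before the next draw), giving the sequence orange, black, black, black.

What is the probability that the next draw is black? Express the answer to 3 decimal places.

Under each hypothesis, the probability of the observed sequence is: P(data | r = 3) = (3/6)(3/6)(3/6)(3/6) = 0.0625; P(data | r = 4) = (4/6)(2/6)(2/6)(2/6) = 0.024691; P(data | r = 5) = (5/6)(1/6)(1/6)(1/6) = 0.003858.
The prior-weighted likelihoods are 4/9 · 0.0625 = 0.027778, 2/9 · 0.024691 = 0.005487, 1/3 · 0.003858 = 0.001286; summing to 0.034551.
The posterior is then P(r = 3 | data) = 0.80397, P(r = 4 | data) = 0.15881, P(r = 5 | data) = 0.037221.
So P(black next | data) = Σ P(black next | H) P(H | data) = (1/2)(0.80397) + (1/3)(0.15881) + (1/6)(0.037221) = 0.46112.

0.461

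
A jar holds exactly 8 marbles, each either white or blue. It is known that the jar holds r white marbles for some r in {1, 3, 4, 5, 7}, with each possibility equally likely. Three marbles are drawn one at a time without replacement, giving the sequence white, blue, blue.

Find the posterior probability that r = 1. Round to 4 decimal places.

0.2333

For each hypothesis, P(data | H) works out to: P(data | r = 1) = (1/8)(7/7)(6/6) = 1/8; P(data | r = 3) = (3/8)(5/7)(4/6) = 5/28; P(data | r = 4) = (4/8)(4/7)(3/6) = 1/7; P(data | r = 5) = (5/8)(3/7)(2/6) = 5/56; P(data | r = 7) = (7/8)(1/7)(0/6) = 0.
Multiplying each by its prior: 1/5 · 1/8 = 1/40, 1/5 · 5/28 = 1/28, 1/5 · 1/7 = 1/35, 1/5 · 5/56 = 1/56, 1/5 · 0 = 0; with total 3/28.
Therefore the posterior P(r = 1 | data) = (1/40) / (3/28) = 7/30.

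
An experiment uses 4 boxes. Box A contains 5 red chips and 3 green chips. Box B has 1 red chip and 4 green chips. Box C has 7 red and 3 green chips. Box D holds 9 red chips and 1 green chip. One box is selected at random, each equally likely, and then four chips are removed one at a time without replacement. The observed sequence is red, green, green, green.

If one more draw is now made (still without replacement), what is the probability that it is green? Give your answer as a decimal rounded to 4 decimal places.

0.8842

For each hypothesis, P(data | H) works out to: P(data | box A) = (5/8)(3/7)(2/6)(1/5) = 1/56; P(data | box B) = (1/5)(4/4)(3/3)(2/2) = 1/5; P(data | box C) = (7/10)(3/9)(2/8)(1/7) = 1/120; P(data | box D) = (9/10)(1/9)(0/8) = 0.
The prior-weighted likelihoods are 1/4 · 1/56 = 1/224, 1/4 · 1/5 = 1/20, 1/4 · 1/120 = 1/480, 1/4 · 0 = 0; with total 19/336.
Normalising, the posterior is P(box A | data) = 3/38, P(box B | data) = 84/95, P(box C | data) = 7/190, P(box D | data) = 0.
Averaging over the posterior, P(green next | data) = (0)(3/38) + (1)(84/95) + (0)(7/190) = 84/95.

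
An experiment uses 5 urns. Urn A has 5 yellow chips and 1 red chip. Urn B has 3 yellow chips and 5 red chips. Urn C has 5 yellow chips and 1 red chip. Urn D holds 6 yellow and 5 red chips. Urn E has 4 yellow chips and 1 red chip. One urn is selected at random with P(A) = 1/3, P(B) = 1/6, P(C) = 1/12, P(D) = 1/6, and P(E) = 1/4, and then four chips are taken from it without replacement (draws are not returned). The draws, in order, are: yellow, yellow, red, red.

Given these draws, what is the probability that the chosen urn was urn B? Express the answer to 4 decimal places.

Compute the likelihood of the observed sequence for each case: P(data | urn A) = (5/6)(4/5)(1/4)(0/3) = 0; P(data | urn B) = (3/8)(2/7)(5/6)(4/5) = 1/14; P(data | urn C) = (5/6)(4/5)(1/4)(0/3) = 0; P(data | urn D) = (6/11)(5/10)(5/9)(4/8) = 5/66; P(data | urn E) = (4/5)(3/4)(1/3)(0/2) = 0.
Multiplying each by its prior: 1/3 · 0 = 0, 1/6 · 1/14 = 1/84, 1/12 · 0 = 0, 1/6 · 5/66 = 5/396, 1/4 · 0 = 0; with total 17/693.
By Bayes' rule, P(urn B | data) = (1/84) / (17/693) = 33/68.

0.4853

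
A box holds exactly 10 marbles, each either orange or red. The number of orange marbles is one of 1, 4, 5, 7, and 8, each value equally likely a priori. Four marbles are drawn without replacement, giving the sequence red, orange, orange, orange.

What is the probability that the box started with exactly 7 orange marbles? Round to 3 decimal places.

0.361

The likelihood of the observed sequence under each hypothesis: P(data | r = 1) = (9/10)(1/9)(0/8) = 0; P(data | r = 4) = (6/10)(4/9)(3/8)(2/7) = 0.028571; P(data | r = 5) = (5/10)(5/9)(4/8)(3/7) = 0.059524; P(data | r = 7) = (3/10)(7/9)(6/8)(5/7) = 0.125; P(data | r = 8) = (2/10)(8/9)(7/8)(6/7) = 0.13333.
Weighting by the prior gives 1/5 · 0 = 0, 1/5 · 0.028571 = 0.0057143, 1/5 · 0.059524 = 0.011905, 1/5 · 0.125 = 0.025, 1/5 · 0.13333 = 0.026667; summing to 0.069286.
So P(r = 7 | data) = (0.025) / (0.069286) = 0.36082.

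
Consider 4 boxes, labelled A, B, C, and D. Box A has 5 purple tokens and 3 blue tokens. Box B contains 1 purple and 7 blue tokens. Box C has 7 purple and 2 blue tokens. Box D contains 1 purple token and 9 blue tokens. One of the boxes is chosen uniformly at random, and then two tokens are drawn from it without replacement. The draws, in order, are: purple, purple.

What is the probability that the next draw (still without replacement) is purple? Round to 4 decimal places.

0.6329

For each hypothesis, P(data | H) works out to: P(data | box A) = (5/8)(4/7) = 5/14; P(data | box B) = (1/8)(0/7) = 0; P(data | box C) = (7/9)(6/8) = 7/12; P(data | box D) = (1/10)(0/9) = 0.
Weighting by the prior gives 1/4 · 5/14 = 5/56, 1/4 · 0 = 0, 1/4 · 7/12 = 7/48, 1/4 · 0 = 0; with total 79/336.
Dividing through by the total gives posterior P(box A | data) = 30/79, P(box B | data) = 0, P(box C | data) = 49/79, P(box D | data) = 0.
Averaging over the posterior, P(purple next | data) = (1/2)(30/79) + (5/7)(49/79) = 50/79.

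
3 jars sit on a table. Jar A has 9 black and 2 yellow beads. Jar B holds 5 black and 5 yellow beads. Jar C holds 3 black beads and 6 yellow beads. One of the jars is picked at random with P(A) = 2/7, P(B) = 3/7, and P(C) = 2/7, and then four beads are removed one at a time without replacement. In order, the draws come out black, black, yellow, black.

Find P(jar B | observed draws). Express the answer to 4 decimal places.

The likelihood of the observed sequence under each hypothesis: P(data | jar A) = (9/11)(8/10)(2/9)(7/8) = 0.12727; P(data | jar B) = (5/10)(4/9)(5/8)(3/7) = 0.059524; P(data | jar C) = (3/9)(2/8)(6/7)(1/6) = 0.011905.
Weighting by the prior gives 2/7 · 0.12727 = 0.036364, 3/7 · 0.059524 = 0.02551, 2/7 · 0.011905 = 0.0034014; with total 0.065275.
Therefore the posterior P(jar B | data) = (0.02551) / (0.065275) = 0.39081.

0.3908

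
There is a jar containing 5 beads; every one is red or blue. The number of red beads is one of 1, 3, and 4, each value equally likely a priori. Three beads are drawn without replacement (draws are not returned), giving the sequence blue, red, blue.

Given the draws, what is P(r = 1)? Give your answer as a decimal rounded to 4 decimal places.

For each hypothesis, P(data | H) works out to: P(data | r = 1) = (4/5)(1/4)(3/3) = 1/5; P(data | r = 3) = (2/5)(3/4)(1/3) = 1/10; P(data | r = 4) = (1/5)(4/4)(0/3) = 0.
Multiplying each by its prior: 1/3 · 1/5 = 1/15, 1/3 · 1/10 = 1/30, 1/3 · 0 = 0; with total 1/10.
So P(r = 1 | data) = (1/15) / (1/10) = 2/3.

0.6667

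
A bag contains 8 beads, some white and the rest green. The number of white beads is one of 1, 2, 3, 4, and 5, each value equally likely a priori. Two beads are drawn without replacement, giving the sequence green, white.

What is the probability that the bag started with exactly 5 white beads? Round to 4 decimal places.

The likelihood of the observed sequence under each hypothesis: P(data | r = 1) = (7/8)(1/7) = 1/8; P(data | r = 2) = (6/8)(2/7) = 3/14; P(data | r = 3) = (5/8)(3/7) = 15/56; P(data | r = 4) = (4/8)(4/7) = 2/7; P(data | r = 5) = (3/8)(5/7) = 15/56.
Weighting by the prior gives 1/5 · 1/8 = 1/40, 1/5 · 3/14 = 3/70, 1/5 · 15/56 = 3/56, 1/5 · 2/7 = 2/35, 1/5 · 15/56 = 3/56; these sum to 13/56.
By Bayes' rule, P(r = 5 | data) = (3/56) / (13/56) = 3/13.

0.2308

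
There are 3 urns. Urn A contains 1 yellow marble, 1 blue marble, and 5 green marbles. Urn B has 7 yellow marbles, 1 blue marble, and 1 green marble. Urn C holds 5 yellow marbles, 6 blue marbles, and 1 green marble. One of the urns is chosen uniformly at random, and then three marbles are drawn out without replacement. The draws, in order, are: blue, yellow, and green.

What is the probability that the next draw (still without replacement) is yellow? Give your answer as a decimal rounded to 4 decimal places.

Under each hypothesis, the probability of the observed sequence is: P(data | urn A) = (1/7)(1/6)(5/5) = 0.02381; P(data | urn B) = (1/9)(7/8)(1/7) = 0.013889; P(data | urn C) = (6/12)(5/11)(1/10) = 0.022727.
Weighting by the prior gives 1/3 · 0.02381 = 0.0079365, 1/3 · 0.013889 = 0.0046296, 1/3 · 0.022727 = 0.0075758; these sum to 0.020142.
Dividing through by the total gives posterior P(urn A | data) = 0.39403, P(urn B | data) = 0.22985, P(urn C | data) = 0.37612.
The predictive probability is P(yellow next | data) = (0)(0.39403) + (1)(0.22985) + (4/9)(0.37612) = 0.39701.

0.3970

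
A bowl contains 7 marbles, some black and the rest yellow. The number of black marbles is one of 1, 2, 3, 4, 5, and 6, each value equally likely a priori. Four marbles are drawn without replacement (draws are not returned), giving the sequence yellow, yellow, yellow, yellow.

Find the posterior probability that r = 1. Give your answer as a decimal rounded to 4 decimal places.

0.7143

Compute the likelihood of the observed sequence for each case: P(data | r = 1) = (6/7)(5/6)(4/5)(3/4) = 3/7; P(data | r = 2) = (5/7)(4/6)(3/5)(2/4) = 1/7; P(data | r = 3) = (4/7)(3/6)(2/5)(1/4) = 1/35; P(data | r = 4) = (3/7)(2/6)(1/5)(0/4) = 0; P(data | r = 5) = (2/7)(1/6)(0/5) = 0; P(data | r = 6) = (1/7)(0/6) = 0.
Multiplying each by its prior: 1/6 · 3/7 = 1/14, 1/6 · 1/7 = 1/42, 1/6 · 1/35 = 1/210, 1/6 · 0 = 0, 1/6 · 0 = 0, 1/6 · 0 = 0; summing to 1/10.
Therefore the posterior P(r = 1 | data) = (1/14) / (1/10) = 5/7.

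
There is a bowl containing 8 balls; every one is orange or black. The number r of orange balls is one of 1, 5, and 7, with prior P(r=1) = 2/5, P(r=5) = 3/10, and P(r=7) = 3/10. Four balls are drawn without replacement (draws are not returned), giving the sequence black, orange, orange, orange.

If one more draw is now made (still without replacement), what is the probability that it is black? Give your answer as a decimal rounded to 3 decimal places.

0.231

The likelihood of the observed sequence under each hypothesis: P(data | r = 1) = (7/8)(1/7)(0/6) = 0; P(data | r = 5) = (3/8)(5/7)(4/6)(3/5) = 3/28; P(data | r = 7) = (1/8)(7/7)(6/6)(5/5) = 1/8.
The prior-weighted likelihoods are 2/5 · 0 = 0, 3/10 · 3/28 = 9/280, 3/10 · 1/8 = 3/80; these sum to 39/560.
The posterior is then P(r = 1 | data) = 0, P(r = 5 | data) = 6/13, P(r = 7 | data) = 7/13.
So P(black next | data) = Σ P(black next | H) P(H | data) = (1/2)(6/13) + (0)(7/13) = 3/13.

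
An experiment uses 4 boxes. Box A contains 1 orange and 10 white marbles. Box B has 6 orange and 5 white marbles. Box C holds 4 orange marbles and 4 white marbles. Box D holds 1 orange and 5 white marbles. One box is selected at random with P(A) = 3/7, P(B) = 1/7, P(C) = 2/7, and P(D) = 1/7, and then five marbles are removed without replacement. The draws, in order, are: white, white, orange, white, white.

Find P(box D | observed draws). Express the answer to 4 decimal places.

0.3465

Compute the likelihood of the observed sequence for each case: P(data | box A) = (10/11)(9/10)(1/9)(8/8)(7/7) = 0.090909; P(data | box B) = (5/11)(4/10)(6/9)(3/8)(2/7) = 0.012987; P(data | box C) = (4/8)(3/7)(4/6)(2/5)(1/4) = 0.014286; P(data | box D) = (5/6)(4/5)(1/4)(3/3)(2/2) = 0.16667.
Multiplying each by its prior: 3/7 · 0.090909 = 0.038961, 1/7 · 0.012987 = 0.0018553, 2/7 · 0.014286 = 0.0040816, 1/7 · 0.16667 = 0.02381; with total 0.068707.
So P(box D | data) = (0.02381) / (0.068707) = 0.34653.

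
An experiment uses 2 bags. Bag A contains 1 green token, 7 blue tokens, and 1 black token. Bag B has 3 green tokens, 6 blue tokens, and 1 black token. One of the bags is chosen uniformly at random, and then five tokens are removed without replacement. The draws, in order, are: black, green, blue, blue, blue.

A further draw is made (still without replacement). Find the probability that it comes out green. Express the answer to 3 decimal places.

0.185

The likelihood of the observed sequence under each hypothesis: P(data | bag A) = (1/9)(1/8)(7/7)(6/6)(5/5) = 0.013889; P(data | bag B) = (1/10)(3/9)(6/8)(5/7)(4/6) = 0.011905.
The prior-weighted likelihoods are 1/2 · 0.013889 = 0.0069444, 1/2 · 0.011905 = 0.0059524; summing to 0.012897.
Dividing through by the total gives posterior P(bag A | data) = 0.53846, P(bag B | data) = 0.46154.
Averaging over the posterior, P(green next | data) = (0)(0.53846) + (2/5)(0.46154) = 0.18462.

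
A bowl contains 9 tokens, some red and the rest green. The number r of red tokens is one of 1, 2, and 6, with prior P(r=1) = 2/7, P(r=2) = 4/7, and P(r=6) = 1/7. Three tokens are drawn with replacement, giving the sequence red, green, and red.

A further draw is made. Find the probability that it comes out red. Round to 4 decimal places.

The likelihood of the observed sequence under each hypothesis: P(data | r = 1) = (1/9)(8/9)(1/9) = 0.010974; P(data | r = 2) = (2/9)(7/9)(2/9) = 0.038409; P(data | r = 6) = (6/9)(3/9)(6/9) = 0.14815.
The prior-weighted likelihoods are 2/7 · 0.010974 = 0.0031354, 4/7 · 0.038409 = 0.021948, 1/7 · 0.14815 = 0.021164; with total 0.046247.
Normalising, the posterior is P(r = 1 | data) = 0.067797, P(r = 2 | data) = 0.47458, P(r = 6 | data) = 0.45763.
The predictive probability is P(red next | data) = (1/9)(0.067797) + (2/9)(0.47458) + (2/3)(0.45763) = 0.41808.

0.4181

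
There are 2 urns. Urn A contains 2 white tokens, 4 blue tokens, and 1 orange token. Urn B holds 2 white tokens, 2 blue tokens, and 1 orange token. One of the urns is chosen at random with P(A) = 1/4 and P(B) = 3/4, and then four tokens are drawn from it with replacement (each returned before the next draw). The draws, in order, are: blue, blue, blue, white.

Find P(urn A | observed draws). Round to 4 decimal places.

0.4097

Under each hypothesis, the probability of the observed sequence is: P(data | urn A) = (4/7)(4/7)(4/7)(2/7) = 0.053311; P(data | urn B) = (2/5)(2/5)(2/5)(2/5) = 0.0256.
Multiplying each by its prior: 1/4 · 0.053311 = 0.013328, 3/4 · 0.0256 = 0.0192; summing to 0.032528.
Therefore the posterior P(urn A | data) = (0.013328) / (0.032528) = 0.40974.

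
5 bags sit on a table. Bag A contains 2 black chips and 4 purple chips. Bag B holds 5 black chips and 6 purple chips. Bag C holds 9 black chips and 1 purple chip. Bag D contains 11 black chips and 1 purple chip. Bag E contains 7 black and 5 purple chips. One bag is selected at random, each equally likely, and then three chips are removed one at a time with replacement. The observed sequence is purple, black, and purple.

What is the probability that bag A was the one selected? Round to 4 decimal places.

Under each hypothesis, the probability of the observed sequence is: P(data | bag A) = (4/6)(2/6)(4/6) = 0.14815; P(data | bag B) = (6/11)(5/11)(6/11) = 0.13524; P(data | bag C) = (1/10)(9/10)(1/10) = 0.009; P(data | bag D) = (1/12)(11/12)(1/12) = 0.0063657; P(data | bag E) = (5/12)(7/12)(5/12) = 0.10127.
Multiplying each by its prior: 1/5 · 0.14815 = 0.02963, 1/5 · 0.13524 = 0.027047, 1/5 · 0.009 = 0.0018, 1/5 · 0.0063657 = 0.0012731, 1/5 · 0.10127 = 0.020255; summing to 0.080005.
So P(bag A | data) = (0.02963) / (0.080005) = 0.37035.

0.3703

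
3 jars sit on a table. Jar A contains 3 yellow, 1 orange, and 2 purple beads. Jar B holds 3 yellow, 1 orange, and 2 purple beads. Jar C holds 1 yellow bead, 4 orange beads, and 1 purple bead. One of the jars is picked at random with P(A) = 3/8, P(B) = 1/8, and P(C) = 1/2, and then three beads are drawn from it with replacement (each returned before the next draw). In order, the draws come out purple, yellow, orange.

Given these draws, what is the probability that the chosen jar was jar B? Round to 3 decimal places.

0.150

Under each hypothesis, the probability of the observed sequence is: P(data | jar A) = (2/6)(3/6)(1/6) = 1/36; P(data | jar B) = (2/6)(3/6)(1/6) = 1/36; P(data | jar C) = (1/6)(1/6)(4/6) = 1/54.
Weighting by the prior gives 3/8 · 1/36 = 1/96, 1/8 · 1/36 = 1/288, 1/2 · 1/54 = 1/108; summing to 5/216.
So P(jar B | data) = (1/288) / (5/216) = 3/20.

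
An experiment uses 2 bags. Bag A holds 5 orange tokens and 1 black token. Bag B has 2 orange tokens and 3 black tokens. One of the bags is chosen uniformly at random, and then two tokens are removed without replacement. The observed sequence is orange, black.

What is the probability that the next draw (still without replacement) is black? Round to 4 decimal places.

Compute the likelihood of the observed sequence for each case: P(data | bag A) = (5/6)(1/5) = 1/6; P(data | bag B) = (2/5)(3/4) = 3/10.
Multiplying each by its prior: 1/2 · 1/6 = 1/12, 1/2 · 3/10 = 3/20; these sum to 7/30.
Dividing through by the total gives posterior P(bag A | data) = 5/14, P(bag B | data) = 9/14.
The predictive probability is P(black next | data) = (0)(5/14) + (2/3)(9/14) = 3/7.

0.4286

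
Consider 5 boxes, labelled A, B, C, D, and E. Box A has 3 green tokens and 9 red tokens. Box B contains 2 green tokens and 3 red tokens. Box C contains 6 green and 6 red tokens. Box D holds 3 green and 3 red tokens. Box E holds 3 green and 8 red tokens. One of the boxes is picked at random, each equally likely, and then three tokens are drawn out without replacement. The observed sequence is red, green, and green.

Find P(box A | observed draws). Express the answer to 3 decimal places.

The likelihood of the observed sequence under each hypothesis: P(data | box A) = (9/12)(3/11)(2/10) = 0.040909; P(data | box B) = (3/5)(2/4)(1/3) = 0.1; P(data | box C) = (6/12)(6/11)(5/10) = 0.13636; P(data | box D) = (3/6)(3/5)(2/4) = 0.15; P(data | box E) = (8/11)(3/10)(2/9) = 0.048485.
Weighting by the prior gives 1/5 · 0.040909 = 0.0081818, 1/5 · 0.1 = 0.02, 1/5 · 0.13636 = 0.027273, 1/5 · 0.15 = 0.03, 1/5 · 0.048485 = 0.009697; summing to 0.095152.
Therefore the posterior P(box A | data) = (0.0081818) / (0.095152) = 0.085987.

0.086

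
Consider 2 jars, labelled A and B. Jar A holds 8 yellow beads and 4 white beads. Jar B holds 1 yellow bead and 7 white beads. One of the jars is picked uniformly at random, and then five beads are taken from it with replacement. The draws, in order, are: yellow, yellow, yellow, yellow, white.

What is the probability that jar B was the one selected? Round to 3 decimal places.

0.003

The likelihood of the observed sequence under each hypothesis: P(data | jar A) = (8/12)(8/12)(8/12)(8/12)(4/12) = 0.065844; P(data | jar B) = (1/8)(1/8)(1/8)(1/8)(7/8) = 0.00021362.
Weighting by the prior gives 1/2 · 0.065844 = 0.032922, 1/2 · 0.00021362 = 0.00010681; these sum to 0.033029.
Therefore the posterior P(jar B | data) = (0.00010681) / (0.033029) = 0.0032339.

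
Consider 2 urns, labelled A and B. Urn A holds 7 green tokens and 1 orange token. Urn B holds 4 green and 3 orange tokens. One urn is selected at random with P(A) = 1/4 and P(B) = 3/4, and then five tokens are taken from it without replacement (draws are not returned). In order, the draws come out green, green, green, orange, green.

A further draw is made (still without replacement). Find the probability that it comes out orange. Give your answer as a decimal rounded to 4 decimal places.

For each hypothesis, P(data | H) works out to: P(data | urn A) = (7/8)(6/7)(5/6)(1/5)(4/4) = 0.125; P(data | urn B) = (4/7)(3/6)(2/5)(3/4)(1/3) = 0.028571.
Weighting by the prior gives 1/4 · 0.125 = 0.03125, 3/4 · 0.028571 = 0.021429; summing to 0.052679.
The posterior is then P(urn A | data) = 0.59322, P(urn B | data) = 0.40678.
So P(orange next | data) = Σ P(orange next | H) P(H | data) = (0)(0.59322) + (1)(0.40678) = 0.40678.

0.4068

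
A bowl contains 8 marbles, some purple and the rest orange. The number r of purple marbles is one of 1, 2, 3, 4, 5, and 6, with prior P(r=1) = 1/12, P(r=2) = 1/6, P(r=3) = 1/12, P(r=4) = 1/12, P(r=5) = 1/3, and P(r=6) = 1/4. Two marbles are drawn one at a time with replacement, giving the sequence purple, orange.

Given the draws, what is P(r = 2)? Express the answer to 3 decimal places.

0.152

The likelihood of the observed sequence under each hypothesis: P(data | r = 1) = (1/8)(7/8) = 7/64; P(data | r = 2) = (2/8)(6/8) = 3/16; P(data | r = 3) = (3/8)(5/8) = 15/64; P(data | r = 4) = (4/8)(4/8) = 1/4; P(data | r = 5) = (5/8)(3/8) = 15/64; P(data | r = 6) = (6/8)(2/8) = 3/16.
Weighting by the prior gives 1/12 · 7/64 = 7/768, 1/6 · 3/16 = 1/32, 1/12 · 15/64 = 5/256, 1/12 · 1/4 = 1/48, 1/3 · 15/64 = 5/64, 1/4 · 3/16 = 3/64; with total 79/384.
By Bayes' rule, P(r = 2 | data) = (1/32) / (79/384) = 12/79.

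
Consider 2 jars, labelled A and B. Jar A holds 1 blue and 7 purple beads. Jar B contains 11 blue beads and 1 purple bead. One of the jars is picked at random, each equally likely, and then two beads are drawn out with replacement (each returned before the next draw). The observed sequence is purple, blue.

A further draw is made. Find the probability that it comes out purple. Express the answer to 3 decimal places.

0.549

For each hypothesis, P(data | H) works out to: P(data | jar A) = (7/8)(1/8) = 0.10938; P(data | jar B) = (1/12)(11/12) = 0.076389.
Weighting by the prior gives 1/2 · 0.10938 = 0.054688, 1/2 · 0.076389 = 0.038194; with total 0.092882.
Dividing through by the total gives posterior P(jar A | data) = 0.58879, P(jar B | data) = 0.41121.
Averaging over the posterior, P(purple next | data) = (7/8)(0.58879) + (1/12)(0.41121) = 0.54945.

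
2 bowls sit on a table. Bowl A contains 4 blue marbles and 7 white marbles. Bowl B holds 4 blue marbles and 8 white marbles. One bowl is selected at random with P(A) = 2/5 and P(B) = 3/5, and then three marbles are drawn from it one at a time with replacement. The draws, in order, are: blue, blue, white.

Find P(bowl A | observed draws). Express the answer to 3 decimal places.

0.431

For each hypothesis, P(data | H) works out to: P(data | bowl A) = (4/11)(4/11)(7/11) = 0.084147; P(data | bowl B) = (4/12)(4/12)(8/12) = 0.074074.
Multiplying each by its prior: 2/5 · 0.084147 = 0.033659, 3/5 · 0.074074 = 0.044444; with total 0.078103.
By Bayes' rule, P(bowl A | data) = (0.033659) / (0.078103) = 0.43095.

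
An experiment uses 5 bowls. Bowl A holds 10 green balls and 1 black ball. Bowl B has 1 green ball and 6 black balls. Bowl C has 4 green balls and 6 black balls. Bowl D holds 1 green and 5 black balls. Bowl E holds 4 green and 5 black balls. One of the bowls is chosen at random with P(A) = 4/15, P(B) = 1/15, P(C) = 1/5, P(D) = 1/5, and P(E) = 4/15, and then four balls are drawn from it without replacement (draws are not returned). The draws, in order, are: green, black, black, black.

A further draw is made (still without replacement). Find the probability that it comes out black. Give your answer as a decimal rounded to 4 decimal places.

0.7325

Under each hypothesis, the probability of the observed sequence is: P(data | bowl A) = (10/11)(1/10)(0/9) = 0; P(data | bowl B) = (1/7)(6/6)(5/5)(4/4) = 0.14286; P(data | bowl C) = (4/10)(6/9)(5/8)(4/7) = 0.095238; P(data | bowl D) = (1/6)(5/5)(4/4)(3/3) = 0.16667; P(data | bowl E) = (4/9)(5/8)(4/7)(3/6) = 0.079365.
Weighting by the prior gives 4/15 · 0 = 0, 1/15 · 0.14286 = 0.0095238, 1/5 · 0.095238 = 0.019048, 1/5 · 0.16667 = 0.033333, 4/15 · 0.079365 = 0.021164; these sum to 0.083069.
Dividing through by the total gives posterior P(bowl A | data) = 0, P(bowl B | data) = 0.11465, P(bowl C | data) = 0.2293, P(bowl D | data) = 0.40127, P(bowl E | data) = 0.25478.
Averaging over the posterior, P(black next | data) = (1)(0.11465) + (1/2)(0.2293) + (1)(0.40127) + (2/5)(0.25478) = 0.73248.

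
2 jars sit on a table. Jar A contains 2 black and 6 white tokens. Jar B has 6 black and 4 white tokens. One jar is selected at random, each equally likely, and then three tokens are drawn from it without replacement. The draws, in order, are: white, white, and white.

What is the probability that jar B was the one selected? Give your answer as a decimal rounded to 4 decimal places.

Under each hypothesis, the probability of the observed sequence is: P(data | jar A) = (6/8)(5/7)(4/6) = 5/14; P(data | jar B) = (4/10)(3/9)(2/8) = 1/30.
Weighting by the prior gives 1/2 · 5/14 = 5/28, 1/2 · 1/30 = 1/60; these sum to 41/210.
So P(jar B | data) = (1/60) / (41/210) = 7/82.

0.0854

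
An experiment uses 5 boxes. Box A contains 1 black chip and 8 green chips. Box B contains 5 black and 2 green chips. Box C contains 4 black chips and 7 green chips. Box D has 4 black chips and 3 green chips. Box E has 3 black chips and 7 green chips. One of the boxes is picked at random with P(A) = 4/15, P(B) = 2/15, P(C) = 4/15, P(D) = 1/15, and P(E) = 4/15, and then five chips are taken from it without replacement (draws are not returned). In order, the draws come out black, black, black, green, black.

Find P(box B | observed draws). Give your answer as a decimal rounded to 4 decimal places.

0.8240

Compute the likelihood of the observed sequence for each case: P(data | box A) = (1/9)(0/8) = 0; P(data | box B) = (5/7)(4/6)(3/5)(2/4)(2/3) = 0.095238; P(data | box C) = (4/11)(3/10)(2/9)(7/8)(1/7) = 0.0030303; P(data | box D) = (4/7)(3/6)(2/5)(3/4)(1/3) = 0.028571; P(data | box E) = (3/10)(2/9)(1/8)(7/7)(0/6) = 0.
The prior-weighted likelihoods are 4/15 · 0 = 0, 2/15 · 0.095238 = 0.012698, 4/15 · 0.0030303 = 0.00080808, 1/15 · 0.028571 = 0.0019048, 4/15 · 0 = 0; with total 0.015411.
Hence P(box B | data) = (0.012698) / (0.015411) = 0.82397.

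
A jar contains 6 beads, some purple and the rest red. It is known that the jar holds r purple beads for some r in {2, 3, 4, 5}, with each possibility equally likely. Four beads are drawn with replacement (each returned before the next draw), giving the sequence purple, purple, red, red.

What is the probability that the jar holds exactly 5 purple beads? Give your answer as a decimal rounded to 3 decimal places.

0.107

Under each hypothesis, the probability of the observed sequence is: P(data | r = 2) = (2/6)(2/6)(4/6)(4/6) = 0.049383; P(data | r = 3) = (3/6)(3/6)(3/6)(3/6) = 0.0625; P(data | r = 4) = (4/6)(4/6)(2/6)(2/6) = 0.049383; P(data | r = 5) = (5/6)(5/6)(1/6)(1/6) = 0.01929.
Multiplying each by its prior: 1/4 · 0.049383 = 0.012346, 1/4 · 0.0625 = 0.015625, 1/4 · 0.049383 = 0.012346, 1/4 · 0.01929 = 0.0048225; these sum to 0.045139.
By Bayes' rule, P(r = 5 | data) = (0.0048225) / (0.045139) = 0.10684.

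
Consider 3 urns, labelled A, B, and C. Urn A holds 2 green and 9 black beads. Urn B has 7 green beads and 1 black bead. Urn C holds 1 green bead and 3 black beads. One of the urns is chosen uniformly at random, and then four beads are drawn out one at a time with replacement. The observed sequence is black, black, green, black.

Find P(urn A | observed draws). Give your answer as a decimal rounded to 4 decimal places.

0.4816

For each hypothesis, P(data | H) works out to: P(data | urn A) = (9/11)(9/11)(2/11)(9/11) = 0.099583; P(data | urn B) = (1/8)(1/8)(7/8)(1/8) = 0.001709; P(data | urn C) = (3/4)(3/4)(1/4)(3/4) = 0.10547.
Weighting by the prior gives 1/3 · 0.099583 = 0.033194, 1/3 · 0.001709 = 0.00056966, 1/3 · 0.10547 = 0.035156; summing to 0.06892.
By Bayes' rule, P(urn A | data) = (0.033194) / (0.06892) = 0.48163.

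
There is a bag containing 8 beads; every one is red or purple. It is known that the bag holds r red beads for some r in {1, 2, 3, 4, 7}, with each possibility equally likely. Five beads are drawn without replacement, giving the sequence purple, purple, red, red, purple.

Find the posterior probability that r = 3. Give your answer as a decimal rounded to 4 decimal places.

Compute the likelihood of the observed sequence for each case: P(data | r = 1) = (7/8)(6/7)(1/6)(0/5) = 0; P(data | r = 2) = (6/8)(5/7)(2/6)(1/5)(4/4) = 0.035714; P(data | r = 3) = (5/8)(4/7)(3/6)(2/5)(3/4) = 0.053571; P(data | r = 4) = (4/8)(3/7)(4/6)(3/5)(2/4) = 0.042857; P(data | r = 7) = (1/8)(0/7) = 0.
Weighting by the prior gives 1/5 · 0 = 0, 1/5 · 0.035714 = 0.0071429, 1/5 · 0.053571 = 0.010714, 1/5 · 0.042857 = 0.0085714, 1/5 · 0 = 0; summing to 0.026429.
Therefore the posterior P(r = 3 | data) = (0.010714) / (0.026429) = 0.40541.

0.4054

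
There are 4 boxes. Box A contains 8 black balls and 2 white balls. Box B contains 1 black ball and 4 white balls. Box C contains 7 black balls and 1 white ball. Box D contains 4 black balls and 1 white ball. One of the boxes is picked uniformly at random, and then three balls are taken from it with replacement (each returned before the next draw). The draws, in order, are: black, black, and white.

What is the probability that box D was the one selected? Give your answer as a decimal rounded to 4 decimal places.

0.3336

Under each hypothesis, the probability of the observed sequence is: P(data | box A) = (8/10)(8/10)(2/10) = 0.128; P(data | box B) = (1/5)(1/5)(4/5) = 0.032; P(data | box C) = (7/8)(7/8)(1/8) = 0.095703; P(data | box D) = (4/5)(4/5)(1/5) = 0.128.
Weighting by the prior gives 1/4 · 0.128 = 0.032, 1/4 · 0.032 = 0.008, 1/4 · 0.095703 = 0.023926, 1/4 · 0.128 = 0.032; with total 0.095926.
Hence P(box D | data) = (0.032) / (0.095926) = 0.33359.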